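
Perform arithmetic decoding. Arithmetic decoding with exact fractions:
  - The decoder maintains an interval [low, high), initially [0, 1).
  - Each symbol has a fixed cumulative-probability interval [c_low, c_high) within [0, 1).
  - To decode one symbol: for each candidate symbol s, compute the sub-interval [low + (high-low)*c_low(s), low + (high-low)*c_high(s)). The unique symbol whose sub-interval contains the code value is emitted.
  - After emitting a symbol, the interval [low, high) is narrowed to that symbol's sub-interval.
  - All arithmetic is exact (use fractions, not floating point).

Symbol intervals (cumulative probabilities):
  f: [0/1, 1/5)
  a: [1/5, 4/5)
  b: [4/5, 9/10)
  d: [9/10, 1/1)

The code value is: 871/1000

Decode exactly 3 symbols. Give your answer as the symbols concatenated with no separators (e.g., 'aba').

Answer: bab

Derivation:
Step 1: interval [0/1, 1/1), width = 1/1 - 0/1 = 1/1
  'f': [0/1 + 1/1*0/1, 0/1 + 1/1*1/5) = [0/1, 1/5)
  'a': [0/1 + 1/1*1/5, 0/1 + 1/1*4/5) = [1/5, 4/5)
  'b': [0/1 + 1/1*4/5, 0/1 + 1/1*9/10) = [4/5, 9/10) <- contains code 871/1000
  'd': [0/1 + 1/1*9/10, 0/1 + 1/1*1/1) = [9/10, 1/1)
  emit 'b', narrow to [4/5, 9/10)
Step 2: interval [4/5, 9/10), width = 9/10 - 4/5 = 1/10
  'f': [4/5 + 1/10*0/1, 4/5 + 1/10*1/5) = [4/5, 41/50)
  'a': [4/5 + 1/10*1/5, 4/5 + 1/10*4/5) = [41/50, 22/25) <- contains code 871/1000
  'b': [4/5 + 1/10*4/5, 4/5 + 1/10*9/10) = [22/25, 89/100)
  'd': [4/5 + 1/10*9/10, 4/5 + 1/10*1/1) = [89/100, 9/10)
  emit 'a', narrow to [41/50, 22/25)
Step 3: interval [41/50, 22/25), width = 22/25 - 41/50 = 3/50
  'f': [41/50 + 3/50*0/1, 41/50 + 3/50*1/5) = [41/50, 104/125)
  'a': [41/50 + 3/50*1/5, 41/50 + 3/50*4/5) = [104/125, 217/250)
  'b': [41/50 + 3/50*4/5, 41/50 + 3/50*9/10) = [217/250, 437/500) <- contains code 871/1000
  'd': [41/50 + 3/50*9/10, 41/50 + 3/50*1/1) = [437/500, 22/25)
  emit 'b', narrow to [217/250, 437/500)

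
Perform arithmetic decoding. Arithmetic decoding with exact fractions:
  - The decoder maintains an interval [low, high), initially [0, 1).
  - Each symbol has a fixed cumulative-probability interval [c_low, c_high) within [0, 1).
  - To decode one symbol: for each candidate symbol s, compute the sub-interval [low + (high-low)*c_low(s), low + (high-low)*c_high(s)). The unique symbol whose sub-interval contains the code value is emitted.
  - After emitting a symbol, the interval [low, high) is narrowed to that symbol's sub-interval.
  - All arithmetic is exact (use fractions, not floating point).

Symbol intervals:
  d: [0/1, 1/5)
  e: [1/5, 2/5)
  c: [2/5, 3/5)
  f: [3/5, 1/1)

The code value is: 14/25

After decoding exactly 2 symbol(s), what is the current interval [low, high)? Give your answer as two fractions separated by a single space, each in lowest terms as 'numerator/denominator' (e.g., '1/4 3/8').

Answer: 13/25 3/5

Derivation:
Step 1: interval [0/1, 1/1), width = 1/1 - 0/1 = 1/1
  'd': [0/1 + 1/1*0/1, 0/1 + 1/1*1/5) = [0/1, 1/5)
  'e': [0/1 + 1/1*1/5, 0/1 + 1/1*2/5) = [1/5, 2/5)
  'c': [0/1 + 1/1*2/5, 0/1 + 1/1*3/5) = [2/5, 3/5) <- contains code 14/25
  'f': [0/1 + 1/1*3/5, 0/1 + 1/1*1/1) = [3/5, 1/1)
  emit 'c', narrow to [2/5, 3/5)
Step 2: interval [2/5, 3/5), width = 3/5 - 2/5 = 1/5
  'd': [2/5 + 1/5*0/1, 2/5 + 1/5*1/5) = [2/5, 11/25)
  'e': [2/5 + 1/5*1/5, 2/5 + 1/5*2/5) = [11/25, 12/25)
  'c': [2/5 + 1/5*2/5, 2/5 + 1/5*3/5) = [12/25, 13/25)
  'f': [2/5 + 1/5*3/5, 2/5 + 1/5*1/1) = [13/25, 3/5) <- contains code 14/25
  emit 'f', narrow to [13/25, 3/5)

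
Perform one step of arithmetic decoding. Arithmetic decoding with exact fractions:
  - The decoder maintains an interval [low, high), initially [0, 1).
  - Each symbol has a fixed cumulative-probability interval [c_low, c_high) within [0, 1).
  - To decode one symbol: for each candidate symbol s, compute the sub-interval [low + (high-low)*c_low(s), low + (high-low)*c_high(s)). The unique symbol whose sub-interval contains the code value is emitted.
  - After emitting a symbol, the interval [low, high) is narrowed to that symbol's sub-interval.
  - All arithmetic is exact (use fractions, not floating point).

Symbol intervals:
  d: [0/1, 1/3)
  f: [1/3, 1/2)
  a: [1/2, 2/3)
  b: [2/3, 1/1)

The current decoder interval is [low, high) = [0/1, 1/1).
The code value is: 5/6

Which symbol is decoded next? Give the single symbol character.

Answer: b

Derivation:
Interval width = high − low = 1/1 − 0/1 = 1/1
Scaled code = (code − low) / width = (5/6 − 0/1) / 1/1 = 5/6
  d: [0/1, 1/3) 
  f: [1/3, 1/2) 
  a: [1/2, 2/3) 
  b: [2/3, 1/1) ← scaled code falls here ✓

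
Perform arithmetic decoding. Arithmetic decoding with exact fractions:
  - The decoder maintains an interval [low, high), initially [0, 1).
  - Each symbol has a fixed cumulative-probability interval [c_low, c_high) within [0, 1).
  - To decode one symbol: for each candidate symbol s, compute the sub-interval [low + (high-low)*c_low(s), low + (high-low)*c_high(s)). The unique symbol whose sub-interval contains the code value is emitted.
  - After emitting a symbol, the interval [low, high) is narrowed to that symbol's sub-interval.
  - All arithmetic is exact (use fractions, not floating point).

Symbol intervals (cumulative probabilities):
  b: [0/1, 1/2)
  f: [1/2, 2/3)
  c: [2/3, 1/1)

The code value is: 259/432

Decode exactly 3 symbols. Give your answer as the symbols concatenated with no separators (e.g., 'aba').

Answer: fff

Derivation:
Step 1: interval [0/1, 1/1), width = 1/1 - 0/1 = 1/1
  'b': [0/1 + 1/1*0/1, 0/1 + 1/1*1/2) = [0/1, 1/2)
  'f': [0/1 + 1/1*1/2, 0/1 + 1/1*2/3) = [1/2, 2/3) <- contains code 259/432
  'c': [0/1 + 1/1*2/3, 0/1 + 1/1*1/1) = [2/3, 1/1)
  emit 'f', narrow to [1/2, 2/3)
Step 2: interval [1/2, 2/3), width = 2/3 - 1/2 = 1/6
  'b': [1/2 + 1/6*0/1, 1/2 + 1/6*1/2) = [1/2, 7/12)
  'f': [1/2 + 1/6*1/2, 1/2 + 1/6*2/3) = [7/12, 11/18) <- contains code 259/432
  'c': [1/2 + 1/6*2/3, 1/2 + 1/6*1/1) = [11/18, 2/3)
  emit 'f', narrow to [7/12, 11/18)
Step 3: interval [7/12, 11/18), width = 11/18 - 7/12 = 1/36
  'b': [7/12 + 1/36*0/1, 7/12 + 1/36*1/2) = [7/12, 43/72)
  'f': [7/12 + 1/36*1/2, 7/12 + 1/36*2/3) = [43/72, 65/108) <- contains code 259/432
  'c': [7/12 + 1/36*2/3, 7/12 + 1/36*1/1) = [65/108, 11/18)
  emit 'f', narrow to [43/72, 65/108)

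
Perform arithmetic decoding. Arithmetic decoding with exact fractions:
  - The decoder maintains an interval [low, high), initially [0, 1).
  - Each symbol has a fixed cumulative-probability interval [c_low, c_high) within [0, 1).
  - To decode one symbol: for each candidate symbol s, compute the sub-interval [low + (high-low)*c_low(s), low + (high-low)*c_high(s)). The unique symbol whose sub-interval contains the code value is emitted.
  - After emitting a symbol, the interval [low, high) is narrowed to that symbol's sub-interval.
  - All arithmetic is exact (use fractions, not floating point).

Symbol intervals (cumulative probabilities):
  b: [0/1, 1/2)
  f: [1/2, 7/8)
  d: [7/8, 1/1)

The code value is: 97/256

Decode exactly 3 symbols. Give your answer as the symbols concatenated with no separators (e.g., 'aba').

Answer: bff

Derivation:
Step 1: interval [0/1, 1/1), width = 1/1 - 0/1 = 1/1
  'b': [0/1 + 1/1*0/1, 0/1 + 1/1*1/2) = [0/1, 1/2) <- contains code 97/256
  'f': [0/1 + 1/1*1/2, 0/1 + 1/1*7/8) = [1/2, 7/8)
  'd': [0/1 + 1/1*7/8, 0/1 + 1/1*1/1) = [7/8, 1/1)
  emit 'b', narrow to [0/1, 1/2)
Step 2: interval [0/1, 1/2), width = 1/2 - 0/1 = 1/2
  'b': [0/1 + 1/2*0/1, 0/1 + 1/2*1/2) = [0/1, 1/4)
  'f': [0/1 + 1/2*1/2, 0/1 + 1/2*7/8) = [1/4, 7/16) <- contains code 97/256
  'd': [0/1 + 1/2*7/8, 0/1 + 1/2*1/1) = [7/16, 1/2)
  emit 'f', narrow to [1/4, 7/16)
Step 3: interval [1/4, 7/16), width = 7/16 - 1/4 = 3/16
  'b': [1/4 + 3/16*0/1, 1/4 + 3/16*1/2) = [1/4, 11/32)
  'f': [1/4 + 3/16*1/2, 1/4 + 3/16*7/8) = [11/32, 53/128) <- contains code 97/256
  'd': [1/4 + 3/16*7/8, 1/4 + 3/16*1/1) = [53/128, 7/16)
  emit 'f', narrow to [11/32, 53/128)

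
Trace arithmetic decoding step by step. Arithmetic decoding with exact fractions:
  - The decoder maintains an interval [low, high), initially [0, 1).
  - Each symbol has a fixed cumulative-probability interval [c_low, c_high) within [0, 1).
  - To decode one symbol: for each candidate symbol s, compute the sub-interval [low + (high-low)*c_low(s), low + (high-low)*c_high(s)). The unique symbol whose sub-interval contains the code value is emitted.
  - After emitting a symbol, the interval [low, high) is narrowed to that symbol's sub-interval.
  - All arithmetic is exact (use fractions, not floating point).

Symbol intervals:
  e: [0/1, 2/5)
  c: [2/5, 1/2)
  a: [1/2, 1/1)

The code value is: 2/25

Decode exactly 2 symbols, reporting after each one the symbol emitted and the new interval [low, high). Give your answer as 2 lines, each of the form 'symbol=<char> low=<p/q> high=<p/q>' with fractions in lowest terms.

Step 1: interval [0/1, 1/1), width = 1/1 - 0/1 = 1/1
  'e': [0/1 + 1/1*0/1, 0/1 + 1/1*2/5) = [0/1, 2/5) <- contains code 2/25
  'c': [0/1 + 1/1*2/5, 0/1 + 1/1*1/2) = [2/5, 1/2)
  'a': [0/1 + 1/1*1/2, 0/1 + 1/1*1/1) = [1/2, 1/1)
  emit 'e', narrow to [0/1, 2/5)
Step 2: interval [0/1, 2/5), width = 2/5 - 0/1 = 2/5
  'e': [0/1 + 2/5*0/1, 0/1 + 2/5*2/5) = [0/1, 4/25) <- contains code 2/25
  'c': [0/1 + 2/5*2/5, 0/1 + 2/5*1/2) = [4/25, 1/5)
  'a': [0/1 + 2/5*1/2, 0/1 + 2/5*1/1) = [1/5, 2/5)
  emit 'e', narrow to [0/1, 4/25)

Answer: symbol=e low=0/1 high=2/5
symbol=e low=0/1 high=4/25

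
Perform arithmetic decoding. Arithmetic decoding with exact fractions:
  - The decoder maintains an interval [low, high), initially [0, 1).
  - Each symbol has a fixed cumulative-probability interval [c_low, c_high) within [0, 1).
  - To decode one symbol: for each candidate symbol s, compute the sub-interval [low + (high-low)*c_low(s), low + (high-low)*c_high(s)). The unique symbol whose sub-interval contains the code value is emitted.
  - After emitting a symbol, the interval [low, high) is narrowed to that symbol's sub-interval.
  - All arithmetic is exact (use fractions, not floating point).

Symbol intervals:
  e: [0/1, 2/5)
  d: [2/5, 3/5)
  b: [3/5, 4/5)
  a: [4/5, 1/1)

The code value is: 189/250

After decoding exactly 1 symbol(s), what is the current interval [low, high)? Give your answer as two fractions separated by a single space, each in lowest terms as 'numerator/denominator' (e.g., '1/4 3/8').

Answer: 3/5 4/5

Derivation:
Step 1: interval [0/1, 1/1), width = 1/1 - 0/1 = 1/1
  'e': [0/1 + 1/1*0/1, 0/1 + 1/1*2/5) = [0/1, 2/5)
  'd': [0/1 + 1/1*2/5, 0/1 + 1/1*3/5) = [2/5, 3/5)
  'b': [0/1 + 1/1*3/5, 0/1 + 1/1*4/5) = [3/5, 4/5) <- contains code 189/250
  'a': [0/1 + 1/1*4/5, 0/1 + 1/1*1/1) = [4/5, 1/1)
  emit 'b', narrow to [3/5, 4/5)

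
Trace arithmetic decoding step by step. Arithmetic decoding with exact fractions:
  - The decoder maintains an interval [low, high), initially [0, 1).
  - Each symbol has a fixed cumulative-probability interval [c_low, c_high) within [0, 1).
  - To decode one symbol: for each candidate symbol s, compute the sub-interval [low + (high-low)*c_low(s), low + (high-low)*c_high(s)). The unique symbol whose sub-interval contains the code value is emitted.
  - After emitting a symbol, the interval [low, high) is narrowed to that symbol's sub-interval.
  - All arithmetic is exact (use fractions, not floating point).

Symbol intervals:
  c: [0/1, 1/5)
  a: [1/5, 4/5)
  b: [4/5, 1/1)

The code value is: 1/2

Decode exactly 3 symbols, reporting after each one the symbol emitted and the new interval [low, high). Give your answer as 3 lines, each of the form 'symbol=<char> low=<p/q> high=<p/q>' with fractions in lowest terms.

Step 1: interval [0/1, 1/1), width = 1/1 - 0/1 = 1/1
  'c': [0/1 + 1/1*0/1, 0/1 + 1/1*1/5) = [0/1, 1/5)
  'a': [0/1 + 1/1*1/5, 0/1 + 1/1*4/5) = [1/5, 4/5) <- contains code 1/2
  'b': [0/1 + 1/1*4/5, 0/1 + 1/1*1/1) = [4/5, 1/1)
  emit 'a', narrow to [1/5, 4/5)
Step 2: interval [1/5, 4/5), width = 4/5 - 1/5 = 3/5
  'c': [1/5 + 3/5*0/1, 1/5 + 3/5*1/5) = [1/5, 8/25)
  'a': [1/5 + 3/5*1/5, 1/5 + 3/5*4/5) = [8/25, 17/25) <- contains code 1/2
  'b': [1/5 + 3/5*4/5, 1/5 + 3/5*1/1) = [17/25, 4/5)
  emit 'a', narrow to [8/25, 17/25)
Step 3: interval [8/25, 17/25), width = 17/25 - 8/25 = 9/25
  'c': [8/25 + 9/25*0/1, 8/25 + 9/25*1/5) = [8/25, 49/125)
  'a': [8/25 + 9/25*1/5, 8/25 + 9/25*4/5) = [49/125, 76/125) <- contains code 1/2
  'b': [8/25 + 9/25*4/5, 8/25 + 9/25*1/1) = [76/125, 17/25)
  emit 'a', narrow to [49/125, 76/125)

Answer: symbol=a low=1/5 high=4/5
symbol=a low=8/25 high=17/25
symbol=a low=49/125 high=76/125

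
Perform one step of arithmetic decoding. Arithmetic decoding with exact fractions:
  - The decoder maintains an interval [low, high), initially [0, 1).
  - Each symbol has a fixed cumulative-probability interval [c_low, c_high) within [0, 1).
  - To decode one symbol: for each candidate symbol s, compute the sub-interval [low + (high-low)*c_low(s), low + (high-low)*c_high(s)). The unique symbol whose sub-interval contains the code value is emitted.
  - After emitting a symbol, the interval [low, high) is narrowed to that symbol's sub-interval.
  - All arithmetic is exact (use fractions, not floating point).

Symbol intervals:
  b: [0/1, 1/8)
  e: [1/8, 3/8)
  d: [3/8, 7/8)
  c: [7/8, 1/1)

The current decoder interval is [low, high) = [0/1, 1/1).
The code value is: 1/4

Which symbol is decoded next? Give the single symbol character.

Answer: e

Derivation:
Interval width = high − low = 1/1 − 0/1 = 1/1
Scaled code = (code − low) / width = (1/4 − 0/1) / 1/1 = 1/4
  b: [0/1, 1/8) 
  e: [1/8, 3/8) ← scaled code falls here ✓
  d: [3/8, 7/8) 
  c: [7/8, 1/1) 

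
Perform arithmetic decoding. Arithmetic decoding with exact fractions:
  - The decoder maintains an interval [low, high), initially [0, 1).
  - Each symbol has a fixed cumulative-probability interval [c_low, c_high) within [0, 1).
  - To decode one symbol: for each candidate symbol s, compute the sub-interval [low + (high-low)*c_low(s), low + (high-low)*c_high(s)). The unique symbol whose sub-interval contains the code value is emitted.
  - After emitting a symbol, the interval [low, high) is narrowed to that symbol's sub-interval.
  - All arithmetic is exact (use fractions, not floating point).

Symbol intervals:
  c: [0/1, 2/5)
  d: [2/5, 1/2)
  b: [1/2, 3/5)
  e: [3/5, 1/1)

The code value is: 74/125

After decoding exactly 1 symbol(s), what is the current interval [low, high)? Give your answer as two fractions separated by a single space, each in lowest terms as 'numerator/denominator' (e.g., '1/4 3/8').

Step 1: interval [0/1, 1/1), width = 1/1 - 0/1 = 1/1
  'c': [0/1 + 1/1*0/1, 0/1 + 1/1*2/5) = [0/1, 2/5)
  'd': [0/1 + 1/1*2/5, 0/1 + 1/1*1/2) = [2/5, 1/2)
  'b': [0/1 + 1/1*1/2, 0/1 + 1/1*3/5) = [1/2, 3/5) <- contains code 74/125
  'e': [0/1 + 1/1*3/5, 0/1 + 1/1*1/1) = [3/5, 1/1)
  emit 'b', narrow to [1/2, 3/5)

Answer: 1/2 3/5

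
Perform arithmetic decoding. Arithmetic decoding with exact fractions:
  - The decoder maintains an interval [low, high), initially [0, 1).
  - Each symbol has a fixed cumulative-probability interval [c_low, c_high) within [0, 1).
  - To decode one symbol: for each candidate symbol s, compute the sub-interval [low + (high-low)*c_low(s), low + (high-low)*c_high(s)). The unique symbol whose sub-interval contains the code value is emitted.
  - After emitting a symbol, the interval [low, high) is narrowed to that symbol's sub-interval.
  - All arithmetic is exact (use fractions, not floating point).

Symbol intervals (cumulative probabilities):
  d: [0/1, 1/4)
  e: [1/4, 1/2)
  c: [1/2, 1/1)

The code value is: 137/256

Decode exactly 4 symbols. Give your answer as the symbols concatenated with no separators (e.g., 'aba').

Step 1: interval [0/1, 1/1), width = 1/1 - 0/1 = 1/1
  'd': [0/1 + 1/1*0/1, 0/1 + 1/1*1/4) = [0/1, 1/4)
  'e': [0/1 + 1/1*1/4, 0/1 + 1/1*1/2) = [1/4, 1/2)
  'c': [0/1 + 1/1*1/2, 0/1 + 1/1*1/1) = [1/2, 1/1) <- contains code 137/256
  emit 'c', narrow to [1/2, 1/1)
Step 2: interval [1/2, 1/1), width = 1/1 - 1/2 = 1/2
  'd': [1/2 + 1/2*0/1, 1/2 + 1/2*1/4) = [1/2, 5/8) <- contains code 137/256
  'e': [1/2 + 1/2*1/4, 1/2 + 1/2*1/2) = [5/8, 3/4)
  'c': [1/2 + 1/2*1/2, 1/2 + 1/2*1/1) = [3/4, 1/1)
  emit 'd', narrow to [1/2, 5/8)
Step 3: interval [1/2, 5/8), width = 5/8 - 1/2 = 1/8
  'd': [1/2 + 1/8*0/1, 1/2 + 1/8*1/4) = [1/2, 17/32)
  'e': [1/2 + 1/8*1/4, 1/2 + 1/8*1/2) = [17/32, 9/16) <- contains code 137/256
  'c': [1/2 + 1/8*1/2, 1/2 + 1/8*1/1) = [9/16, 5/8)
  emit 'e', narrow to [17/32, 9/16)
Step 4: interval [17/32, 9/16), width = 9/16 - 17/32 = 1/32
  'd': [17/32 + 1/32*0/1, 17/32 + 1/32*1/4) = [17/32, 69/128) <- contains code 137/256
  'e': [17/32 + 1/32*1/4, 17/32 + 1/32*1/2) = [69/128, 35/64)
  'c': [17/32 + 1/32*1/2, 17/32 + 1/32*1/1) = [35/64, 9/16)
  emit 'd', narrow to [17/32, 69/128)

Answer: cded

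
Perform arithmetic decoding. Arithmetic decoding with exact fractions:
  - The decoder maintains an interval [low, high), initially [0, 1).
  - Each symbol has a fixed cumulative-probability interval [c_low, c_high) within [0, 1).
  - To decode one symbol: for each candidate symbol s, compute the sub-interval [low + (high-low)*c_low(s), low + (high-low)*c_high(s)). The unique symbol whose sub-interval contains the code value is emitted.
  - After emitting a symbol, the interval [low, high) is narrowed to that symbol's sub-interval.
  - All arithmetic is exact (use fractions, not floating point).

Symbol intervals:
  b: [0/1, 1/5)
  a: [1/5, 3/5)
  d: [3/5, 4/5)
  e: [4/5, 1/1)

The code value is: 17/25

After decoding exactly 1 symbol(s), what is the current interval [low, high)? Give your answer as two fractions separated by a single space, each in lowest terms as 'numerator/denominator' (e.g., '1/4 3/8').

Step 1: interval [0/1, 1/1), width = 1/1 - 0/1 = 1/1
  'b': [0/1 + 1/1*0/1, 0/1 + 1/1*1/5) = [0/1, 1/5)
  'a': [0/1 + 1/1*1/5, 0/1 + 1/1*3/5) = [1/5, 3/5)
  'd': [0/1 + 1/1*3/5, 0/1 + 1/1*4/5) = [3/5, 4/5) <- contains code 17/25
  'e': [0/1 + 1/1*4/5, 0/1 + 1/1*1/1) = [4/5, 1/1)
  emit 'd', narrow to [3/5, 4/5)

Answer: 3/5 4/5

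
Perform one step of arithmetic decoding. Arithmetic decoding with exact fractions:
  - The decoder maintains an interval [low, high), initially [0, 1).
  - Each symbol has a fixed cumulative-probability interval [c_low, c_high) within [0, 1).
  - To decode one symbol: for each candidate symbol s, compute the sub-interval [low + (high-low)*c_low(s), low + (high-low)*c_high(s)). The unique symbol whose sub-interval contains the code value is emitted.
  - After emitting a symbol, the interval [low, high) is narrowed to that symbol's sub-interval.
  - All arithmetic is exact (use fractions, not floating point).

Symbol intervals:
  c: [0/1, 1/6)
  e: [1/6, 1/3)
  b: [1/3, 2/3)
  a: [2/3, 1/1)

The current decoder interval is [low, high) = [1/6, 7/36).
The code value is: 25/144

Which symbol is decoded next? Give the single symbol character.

Answer: e

Derivation:
Interval width = high − low = 7/36 − 1/6 = 1/36
Scaled code = (code − low) / width = (25/144 − 1/6) / 1/36 = 1/4
  c: [0/1, 1/6) 
  e: [1/6, 1/3) ← scaled code falls here ✓
  b: [1/3, 2/3) 
  a: [2/3, 1/1) 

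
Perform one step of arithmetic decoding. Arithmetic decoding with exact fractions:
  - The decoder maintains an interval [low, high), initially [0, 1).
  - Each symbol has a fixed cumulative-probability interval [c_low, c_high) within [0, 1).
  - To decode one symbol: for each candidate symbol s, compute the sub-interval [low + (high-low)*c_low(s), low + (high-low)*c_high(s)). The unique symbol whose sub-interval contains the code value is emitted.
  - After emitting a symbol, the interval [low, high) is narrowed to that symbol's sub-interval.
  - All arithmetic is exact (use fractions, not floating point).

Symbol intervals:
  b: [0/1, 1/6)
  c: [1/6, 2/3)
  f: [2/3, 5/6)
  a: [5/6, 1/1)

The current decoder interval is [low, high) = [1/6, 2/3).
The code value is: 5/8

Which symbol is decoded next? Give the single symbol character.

Interval width = high − low = 2/3 − 1/6 = 1/2
Scaled code = (code − low) / width = (5/8 − 1/6) / 1/2 = 11/12
  b: [0/1, 1/6) 
  c: [1/6, 2/3) 
  f: [2/3, 5/6) 
  a: [5/6, 1/1) ← scaled code falls here ✓

Answer: a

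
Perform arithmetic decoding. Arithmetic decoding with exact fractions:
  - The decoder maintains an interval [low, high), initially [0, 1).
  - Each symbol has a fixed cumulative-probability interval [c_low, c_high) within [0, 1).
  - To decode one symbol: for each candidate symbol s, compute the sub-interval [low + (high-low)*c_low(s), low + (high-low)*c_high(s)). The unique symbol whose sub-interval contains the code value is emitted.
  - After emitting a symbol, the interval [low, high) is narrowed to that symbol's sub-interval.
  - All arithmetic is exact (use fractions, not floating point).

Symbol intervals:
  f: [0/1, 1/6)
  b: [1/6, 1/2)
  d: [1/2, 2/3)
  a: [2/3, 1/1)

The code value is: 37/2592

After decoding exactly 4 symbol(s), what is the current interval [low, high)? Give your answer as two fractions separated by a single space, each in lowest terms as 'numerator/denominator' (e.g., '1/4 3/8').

Step 1: interval [0/1, 1/1), width = 1/1 - 0/1 = 1/1
  'f': [0/1 + 1/1*0/1, 0/1 + 1/1*1/6) = [0/1, 1/6) <- contains code 37/2592
  'b': [0/1 + 1/1*1/6, 0/1 + 1/1*1/2) = [1/6, 1/2)
  'd': [0/1 + 1/1*1/2, 0/1 + 1/1*2/3) = [1/2, 2/3)
  'a': [0/1 + 1/1*2/3, 0/1 + 1/1*1/1) = [2/3, 1/1)
  emit 'f', narrow to [0/1, 1/6)
Step 2: interval [0/1, 1/6), width = 1/6 - 0/1 = 1/6
  'f': [0/1 + 1/6*0/1, 0/1 + 1/6*1/6) = [0/1, 1/36) <- contains code 37/2592
  'b': [0/1 + 1/6*1/6, 0/1 + 1/6*1/2) = [1/36, 1/12)
  'd': [0/1 + 1/6*1/2, 0/1 + 1/6*2/3) = [1/12, 1/9)
  'a': [0/1 + 1/6*2/3, 0/1 + 1/6*1/1) = [1/9, 1/6)
  emit 'f', narrow to [0/1, 1/36)
Step 3: interval [0/1, 1/36), width = 1/36 - 0/1 = 1/36
  'f': [0/1 + 1/36*0/1, 0/1 + 1/36*1/6) = [0/1, 1/216)
  'b': [0/1 + 1/36*1/6, 0/1 + 1/36*1/2) = [1/216, 1/72)
  'd': [0/1 + 1/36*1/2, 0/1 + 1/36*2/3) = [1/72, 1/54) <- contains code 37/2592
  'a': [0/1 + 1/36*2/3, 0/1 + 1/36*1/1) = [1/54, 1/36)
  emit 'd', narrow to [1/72, 1/54)
Step 4: interval [1/72, 1/54), width = 1/54 - 1/72 = 1/216
  'f': [1/72 + 1/216*0/1, 1/72 + 1/216*1/6) = [1/72, 19/1296) <- contains code 37/2592
  'b': [1/72 + 1/216*1/6, 1/72 + 1/216*1/2) = [19/1296, 7/432)
  'd': [1/72 + 1/216*1/2, 1/72 + 1/216*2/3) = [7/432, 11/648)
  'a': [1/72 + 1/216*2/3, 1/72 + 1/216*1/1) = [11/648, 1/54)
  emit 'f', narrow to [1/72, 19/1296)

Answer: 1/72 19/1296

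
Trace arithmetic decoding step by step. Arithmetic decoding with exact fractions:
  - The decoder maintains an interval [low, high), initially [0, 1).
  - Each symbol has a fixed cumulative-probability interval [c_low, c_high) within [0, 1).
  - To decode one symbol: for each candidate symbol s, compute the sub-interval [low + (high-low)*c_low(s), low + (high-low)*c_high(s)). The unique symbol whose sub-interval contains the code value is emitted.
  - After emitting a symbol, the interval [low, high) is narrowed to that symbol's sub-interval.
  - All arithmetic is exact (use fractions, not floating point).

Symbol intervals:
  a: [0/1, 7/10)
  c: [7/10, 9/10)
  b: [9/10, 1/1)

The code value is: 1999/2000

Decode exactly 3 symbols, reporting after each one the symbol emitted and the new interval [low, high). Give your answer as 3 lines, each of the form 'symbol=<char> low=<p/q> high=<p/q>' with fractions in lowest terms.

Step 1: interval [0/1, 1/1), width = 1/1 - 0/1 = 1/1
  'a': [0/1 + 1/1*0/1, 0/1 + 1/1*7/10) = [0/1, 7/10)
  'c': [0/1 + 1/1*7/10, 0/1 + 1/1*9/10) = [7/10, 9/10)
  'b': [0/1 + 1/1*9/10, 0/1 + 1/1*1/1) = [9/10, 1/1) <- contains code 1999/2000
  emit 'b', narrow to [9/10, 1/1)
Step 2: interval [9/10, 1/1), width = 1/1 - 9/10 = 1/10
  'a': [9/10 + 1/10*0/1, 9/10 + 1/10*7/10) = [9/10, 97/100)
  'c': [9/10 + 1/10*7/10, 9/10 + 1/10*9/10) = [97/100, 99/100)
  'b': [9/10 + 1/10*9/10, 9/10 + 1/10*1/1) = [99/100, 1/1) <- contains code 1999/2000
  emit 'b', narrow to [99/100, 1/1)
Step 3: interval [99/100, 1/1), width = 1/1 - 99/100 = 1/100
  'a': [99/100 + 1/100*0/1, 99/100 + 1/100*7/10) = [99/100, 997/1000)
  'c': [99/100 + 1/100*7/10, 99/100 + 1/100*9/10) = [997/1000, 999/1000)
  'b': [99/100 + 1/100*9/10, 99/100 + 1/100*1/1) = [999/1000, 1/1) <- contains code 1999/2000
  emit 'b', narrow to [999/1000, 1/1)

Answer: symbol=b low=9/10 high=1/1
symbol=b low=99/100 high=1/1
symbol=b low=999/1000 high=1/1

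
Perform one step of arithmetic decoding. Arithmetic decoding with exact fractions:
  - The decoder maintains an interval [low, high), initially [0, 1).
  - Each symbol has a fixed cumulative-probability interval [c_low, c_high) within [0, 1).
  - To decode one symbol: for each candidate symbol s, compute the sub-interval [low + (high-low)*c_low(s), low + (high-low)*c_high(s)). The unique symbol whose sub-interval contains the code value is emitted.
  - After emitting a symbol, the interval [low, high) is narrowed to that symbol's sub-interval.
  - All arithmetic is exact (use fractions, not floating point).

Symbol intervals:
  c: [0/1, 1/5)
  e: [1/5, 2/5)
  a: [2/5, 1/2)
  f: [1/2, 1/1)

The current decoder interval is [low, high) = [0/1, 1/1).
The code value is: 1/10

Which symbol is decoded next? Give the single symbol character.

Answer: c

Derivation:
Interval width = high − low = 1/1 − 0/1 = 1/1
Scaled code = (code − low) / width = (1/10 − 0/1) / 1/1 = 1/10
  c: [0/1, 1/5) ← scaled code falls here ✓
  e: [1/5, 2/5) 
  a: [2/5, 1/2) 
  f: [1/2, 1/1) 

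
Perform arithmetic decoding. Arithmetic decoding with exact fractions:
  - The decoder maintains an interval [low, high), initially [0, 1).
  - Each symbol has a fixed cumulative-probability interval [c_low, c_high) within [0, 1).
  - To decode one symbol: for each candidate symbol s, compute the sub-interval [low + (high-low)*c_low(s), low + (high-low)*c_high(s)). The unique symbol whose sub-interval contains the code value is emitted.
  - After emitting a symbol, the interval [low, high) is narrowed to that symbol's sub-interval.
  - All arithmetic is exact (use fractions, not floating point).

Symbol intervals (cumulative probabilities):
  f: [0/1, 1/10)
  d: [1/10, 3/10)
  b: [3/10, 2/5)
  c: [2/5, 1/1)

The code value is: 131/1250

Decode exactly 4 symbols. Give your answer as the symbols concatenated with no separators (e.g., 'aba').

Step 1: interval [0/1, 1/1), width = 1/1 - 0/1 = 1/1
  'f': [0/1 + 1/1*0/1, 0/1 + 1/1*1/10) = [0/1, 1/10)
  'd': [0/1 + 1/1*1/10, 0/1 + 1/1*3/10) = [1/10, 3/10) <- contains code 131/1250
  'b': [0/1 + 1/1*3/10, 0/1 + 1/1*2/5) = [3/10, 2/5)
  'c': [0/1 + 1/1*2/5, 0/1 + 1/1*1/1) = [2/5, 1/1)
  emit 'd', narrow to [1/10, 3/10)
Step 2: interval [1/10, 3/10), width = 3/10 - 1/10 = 1/5
  'f': [1/10 + 1/5*0/1, 1/10 + 1/5*1/10) = [1/10, 3/25) <- contains code 131/1250
  'd': [1/10 + 1/5*1/10, 1/10 + 1/5*3/10) = [3/25, 4/25)
  'b': [1/10 + 1/5*3/10, 1/10 + 1/5*2/5) = [4/25, 9/50)
  'c': [1/10 + 1/5*2/5, 1/10 + 1/5*1/1) = [9/50, 3/10)
  emit 'f', narrow to [1/10, 3/25)
Step 3: interval [1/10, 3/25), width = 3/25 - 1/10 = 1/50
  'f': [1/10 + 1/50*0/1, 1/10 + 1/50*1/10) = [1/10, 51/500)
  'd': [1/10 + 1/50*1/10, 1/10 + 1/50*3/10) = [51/500, 53/500) <- contains code 131/1250
  'b': [1/10 + 1/50*3/10, 1/10 + 1/50*2/5) = [53/500, 27/250)
  'c': [1/10 + 1/50*2/5, 1/10 + 1/50*1/1) = [27/250, 3/25)
  emit 'd', narrow to [51/500, 53/500)
Step 4: interval [51/500, 53/500), width = 53/500 - 51/500 = 1/250
  'f': [51/500 + 1/250*0/1, 51/500 + 1/250*1/10) = [51/500, 64/625)
  'd': [51/500 + 1/250*1/10, 51/500 + 1/250*3/10) = [64/625, 129/1250)
  'b': [51/500 + 1/250*3/10, 51/500 + 1/250*2/5) = [129/1250, 259/2500)
  'c': [51/500 + 1/250*2/5, 51/500 + 1/250*1/1) = [259/2500, 53/500) <- contains code 131/1250
  emit 'c', narrow to [259/2500, 53/500)

Answer: dfdc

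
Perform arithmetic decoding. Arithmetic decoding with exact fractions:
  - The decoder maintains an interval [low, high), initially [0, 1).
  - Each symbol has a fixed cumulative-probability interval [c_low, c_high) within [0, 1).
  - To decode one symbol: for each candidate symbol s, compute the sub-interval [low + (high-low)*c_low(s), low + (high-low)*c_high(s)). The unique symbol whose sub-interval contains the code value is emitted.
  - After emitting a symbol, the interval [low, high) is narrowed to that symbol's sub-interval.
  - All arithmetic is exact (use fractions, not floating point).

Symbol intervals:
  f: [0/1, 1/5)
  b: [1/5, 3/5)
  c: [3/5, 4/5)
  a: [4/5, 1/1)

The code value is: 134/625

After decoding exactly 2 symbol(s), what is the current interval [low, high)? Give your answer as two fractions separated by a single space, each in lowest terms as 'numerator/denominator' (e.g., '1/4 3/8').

Step 1: interval [0/1, 1/1), width = 1/1 - 0/1 = 1/1
  'f': [0/1 + 1/1*0/1, 0/1 + 1/1*1/5) = [0/1, 1/5)
  'b': [0/1 + 1/1*1/5, 0/1 + 1/1*3/5) = [1/5, 3/5) <- contains code 134/625
  'c': [0/1 + 1/1*3/5, 0/1 + 1/1*4/5) = [3/5, 4/5)
  'a': [0/1 + 1/1*4/5, 0/1 + 1/1*1/1) = [4/5, 1/1)
  emit 'b', narrow to [1/5, 3/5)
Step 2: interval [1/5, 3/5), width = 3/5 - 1/5 = 2/5
  'f': [1/5 + 2/5*0/1, 1/5 + 2/5*1/5) = [1/5, 7/25) <- contains code 134/625
  'b': [1/5 + 2/5*1/5, 1/5 + 2/5*3/5) = [7/25, 11/25)
  'c': [1/5 + 2/5*3/5, 1/5 + 2/5*4/5) = [11/25, 13/25)
  'a': [1/5 + 2/5*4/5, 1/5 + 2/5*1/1) = [13/25, 3/5)
  emit 'f', narrow to [1/5, 7/25)

Answer: 1/5 7/25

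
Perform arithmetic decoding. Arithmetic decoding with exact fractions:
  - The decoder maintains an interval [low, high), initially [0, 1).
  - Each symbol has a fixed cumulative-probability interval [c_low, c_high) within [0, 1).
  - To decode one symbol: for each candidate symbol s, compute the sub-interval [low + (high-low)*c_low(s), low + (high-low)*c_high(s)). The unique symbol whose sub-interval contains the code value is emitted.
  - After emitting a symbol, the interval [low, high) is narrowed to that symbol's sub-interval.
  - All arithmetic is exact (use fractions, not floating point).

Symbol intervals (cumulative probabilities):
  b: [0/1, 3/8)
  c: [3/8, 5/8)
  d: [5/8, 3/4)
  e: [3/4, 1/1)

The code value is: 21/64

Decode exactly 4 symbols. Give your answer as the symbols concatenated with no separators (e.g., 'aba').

Answer: becc

Derivation:
Step 1: interval [0/1, 1/1), width = 1/1 - 0/1 = 1/1
  'b': [0/1 + 1/1*0/1, 0/1 + 1/1*3/8) = [0/1, 3/8) <- contains code 21/64
  'c': [0/1 + 1/1*3/8, 0/1 + 1/1*5/8) = [3/8, 5/8)
  'd': [0/1 + 1/1*5/8, 0/1 + 1/1*3/4) = [5/8, 3/4)
  'e': [0/1 + 1/1*3/4, 0/1 + 1/1*1/1) = [3/4, 1/1)
  emit 'b', narrow to [0/1, 3/8)
Step 2: interval [0/1, 3/8), width = 3/8 - 0/1 = 3/8
  'b': [0/1 + 3/8*0/1, 0/1 + 3/8*3/8) = [0/1, 9/64)
  'c': [0/1 + 3/8*3/8, 0/1 + 3/8*5/8) = [9/64, 15/64)
  'd': [0/1 + 3/8*5/8, 0/1 + 3/8*3/4) = [15/64, 9/32)
  'e': [0/1 + 3/8*3/4, 0/1 + 3/8*1/1) = [9/32, 3/8) <- contains code 21/64
  emit 'e', narrow to [9/32, 3/8)
Step 3: interval [9/32, 3/8), width = 3/8 - 9/32 = 3/32
  'b': [9/32 + 3/32*0/1, 9/32 + 3/32*3/8) = [9/32, 81/256)
  'c': [9/32 + 3/32*3/8, 9/32 + 3/32*5/8) = [81/256, 87/256) <- contains code 21/64
  'd': [9/32 + 3/32*5/8, 9/32 + 3/32*3/4) = [87/256, 45/128)
  'e': [9/32 + 3/32*3/4, 9/32 + 3/32*1/1) = [45/128, 3/8)
  emit 'c', narrow to [81/256, 87/256)
Step 4: interval [81/256, 87/256), width = 87/256 - 81/256 = 3/128
  'b': [81/256 + 3/128*0/1, 81/256 + 3/128*3/8) = [81/256, 333/1024)
  'c': [81/256 + 3/128*3/8, 81/256 + 3/128*5/8) = [333/1024, 339/1024) <- contains code 21/64
  'd': [81/256 + 3/128*5/8, 81/256 + 3/128*3/4) = [339/1024, 171/512)
  'e': [81/256 + 3/128*3/4, 81/256 + 3/128*1/1) = [171/512, 87/256)
  emit 'c', narrow to [333/1024, 339/1024)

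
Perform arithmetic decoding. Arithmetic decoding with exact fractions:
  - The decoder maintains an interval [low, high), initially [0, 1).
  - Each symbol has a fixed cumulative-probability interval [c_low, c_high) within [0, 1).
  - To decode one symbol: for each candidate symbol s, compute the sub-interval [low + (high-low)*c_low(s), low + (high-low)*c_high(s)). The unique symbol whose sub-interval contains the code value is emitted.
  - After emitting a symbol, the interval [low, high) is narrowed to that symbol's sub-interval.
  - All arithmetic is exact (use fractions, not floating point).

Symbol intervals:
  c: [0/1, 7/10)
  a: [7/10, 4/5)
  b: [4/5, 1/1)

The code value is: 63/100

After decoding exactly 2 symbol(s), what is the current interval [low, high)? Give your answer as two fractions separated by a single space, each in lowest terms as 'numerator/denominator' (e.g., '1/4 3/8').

Answer: 14/25 7/10

Derivation:
Step 1: interval [0/1, 1/1), width = 1/1 - 0/1 = 1/1
  'c': [0/1 + 1/1*0/1, 0/1 + 1/1*7/10) = [0/1, 7/10) <- contains code 63/100
  'a': [0/1 + 1/1*7/10, 0/1 + 1/1*4/5) = [7/10, 4/5)
  'b': [0/1 + 1/1*4/5, 0/1 + 1/1*1/1) = [4/5, 1/1)
  emit 'c', narrow to [0/1, 7/10)
Step 2: interval [0/1, 7/10), width = 7/10 - 0/1 = 7/10
  'c': [0/1 + 7/10*0/1, 0/1 + 7/10*7/10) = [0/1, 49/100)
  'a': [0/1 + 7/10*7/10, 0/1 + 7/10*4/5) = [49/100, 14/25)
  'b': [0/1 + 7/10*4/5, 0/1 + 7/10*1/1) = [14/25, 7/10) <- contains code 63/100
  emit 'b', narrow to [14/25, 7/10)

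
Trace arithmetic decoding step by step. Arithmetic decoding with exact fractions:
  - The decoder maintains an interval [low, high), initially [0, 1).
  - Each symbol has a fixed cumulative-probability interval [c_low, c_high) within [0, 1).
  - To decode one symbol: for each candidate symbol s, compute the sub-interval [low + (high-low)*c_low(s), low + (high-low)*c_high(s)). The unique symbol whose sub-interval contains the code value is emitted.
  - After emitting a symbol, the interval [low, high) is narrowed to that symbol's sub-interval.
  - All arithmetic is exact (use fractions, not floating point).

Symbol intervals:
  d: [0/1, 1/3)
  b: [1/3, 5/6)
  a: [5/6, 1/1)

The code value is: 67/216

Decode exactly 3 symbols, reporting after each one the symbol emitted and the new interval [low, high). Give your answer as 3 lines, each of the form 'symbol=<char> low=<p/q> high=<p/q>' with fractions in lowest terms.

Answer: symbol=d low=0/1 high=1/3
symbol=a low=5/18 high=1/3
symbol=b low=8/27 high=35/108

Derivation:
Step 1: interval [0/1, 1/1), width = 1/1 - 0/1 = 1/1
  'd': [0/1 + 1/1*0/1, 0/1 + 1/1*1/3) = [0/1, 1/3) <- contains code 67/216
  'b': [0/1 + 1/1*1/3, 0/1 + 1/1*5/6) = [1/3, 5/6)
  'a': [0/1 + 1/1*5/6, 0/1 + 1/1*1/1) = [5/6, 1/1)
  emit 'd', narrow to [0/1, 1/3)
Step 2: interval [0/1, 1/3), width = 1/3 - 0/1 = 1/3
  'd': [0/1 + 1/3*0/1, 0/1 + 1/3*1/3) = [0/1, 1/9)
  'b': [0/1 + 1/3*1/3, 0/1 + 1/3*5/6) = [1/9, 5/18)
  'a': [0/1 + 1/3*5/6, 0/1 + 1/3*1/1) = [5/18, 1/3) <- contains code 67/216
  emit 'a', narrow to [5/18, 1/3)
Step 3: interval [5/18, 1/3), width = 1/3 - 5/18 = 1/18
  'd': [5/18 + 1/18*0/1, 5/18 + 1/18*1/3) = [5/18, 8/27)
  'b': [5/18 + 1/18*1/3, 5/18 + 1/18*5/6) = [8/27, 35/108) <- contains code 67/216
  'a': [5/18 + 1/18*5/6, 5/18 + 1/18*1/1) = [35/108, 1/3)
  emit 'b', narrow to [8/27, 35/108)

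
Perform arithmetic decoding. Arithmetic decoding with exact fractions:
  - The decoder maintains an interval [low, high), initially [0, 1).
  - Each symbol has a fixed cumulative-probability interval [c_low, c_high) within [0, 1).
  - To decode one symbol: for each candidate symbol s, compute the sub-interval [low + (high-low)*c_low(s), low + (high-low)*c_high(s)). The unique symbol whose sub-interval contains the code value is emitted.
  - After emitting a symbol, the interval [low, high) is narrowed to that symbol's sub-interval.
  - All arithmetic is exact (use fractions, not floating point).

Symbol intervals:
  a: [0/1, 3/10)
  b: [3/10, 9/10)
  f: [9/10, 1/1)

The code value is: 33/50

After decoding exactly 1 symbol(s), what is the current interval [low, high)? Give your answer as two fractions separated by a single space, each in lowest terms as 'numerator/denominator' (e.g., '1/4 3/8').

Step 1: interval [0/1, 1/1), width = 1/1 - 0/1 = 1/1
  'a': [0/1 + 1/1*0/1, 0/1 + 1/1*3/10) = [0/1, 3/10)
  'b': [0/1 + 1/1*3/10, 0/1 + 1/1*9/10) = [3/10, 9/10) <- contains code 33/50
  'f': [0/1 + 1/1*9/10, 0/1 + 1/1*1/1) = [9/10, 1/1)
  emit 'b', narrow to [3/10, 9/10)

Answer: 3/10 9/10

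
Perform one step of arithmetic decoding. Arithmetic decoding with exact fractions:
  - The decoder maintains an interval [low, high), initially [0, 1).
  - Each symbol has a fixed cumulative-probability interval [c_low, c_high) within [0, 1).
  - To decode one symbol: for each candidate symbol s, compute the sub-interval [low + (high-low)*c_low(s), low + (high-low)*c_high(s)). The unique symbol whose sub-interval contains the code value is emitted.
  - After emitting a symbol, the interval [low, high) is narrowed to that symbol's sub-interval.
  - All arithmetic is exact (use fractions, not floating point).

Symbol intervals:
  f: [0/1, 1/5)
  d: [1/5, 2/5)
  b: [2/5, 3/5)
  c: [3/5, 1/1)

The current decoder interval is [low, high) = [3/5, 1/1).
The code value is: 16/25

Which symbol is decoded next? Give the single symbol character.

Answer: f

Derivation:
Interval width = high − low = 1/1 − 3/5 = 2/5
Scaled code = (code − low) / width = (16/25 − 3/5) / 2/5 = 1/10
  f: [0/1, 1/5) ← scaled code falls here ✓
  d: [1/5, 2/5) 
  b: [2/5, 3/5) 
  c: [3/5, 1/1) 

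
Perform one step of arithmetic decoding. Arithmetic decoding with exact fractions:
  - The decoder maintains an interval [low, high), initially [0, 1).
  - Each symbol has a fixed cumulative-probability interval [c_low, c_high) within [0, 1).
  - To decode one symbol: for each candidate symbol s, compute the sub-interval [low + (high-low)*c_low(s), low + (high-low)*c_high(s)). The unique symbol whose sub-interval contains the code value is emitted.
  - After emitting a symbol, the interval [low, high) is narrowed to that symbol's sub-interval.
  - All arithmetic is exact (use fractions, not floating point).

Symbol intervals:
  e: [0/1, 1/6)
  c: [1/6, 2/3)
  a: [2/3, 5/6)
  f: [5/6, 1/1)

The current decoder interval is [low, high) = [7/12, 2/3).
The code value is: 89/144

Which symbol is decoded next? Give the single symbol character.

Answer: c

Derivation:
Interval width = high − low = 2/3 − 7/12 = 1/12
Scaled code = (code − low) / width = (89/144 − 7/12) / 1/12 = 5/12
  e: [0/1, 1/6) 
  c: [1/6, 2/3) ← scaled code falls here ✓
  a: [2/3, 5/6) 
  f: [5/6, 1/1) 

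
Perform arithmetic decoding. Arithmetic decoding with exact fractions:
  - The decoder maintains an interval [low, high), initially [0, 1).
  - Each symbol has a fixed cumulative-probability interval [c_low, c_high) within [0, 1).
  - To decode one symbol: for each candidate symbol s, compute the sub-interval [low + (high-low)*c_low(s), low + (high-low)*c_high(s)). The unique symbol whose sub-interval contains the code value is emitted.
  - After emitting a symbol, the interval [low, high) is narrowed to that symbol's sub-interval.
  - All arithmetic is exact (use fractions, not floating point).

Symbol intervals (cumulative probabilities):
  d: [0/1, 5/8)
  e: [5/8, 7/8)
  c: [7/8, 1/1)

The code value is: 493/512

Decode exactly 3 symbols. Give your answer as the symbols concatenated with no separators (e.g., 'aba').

Step 1: interval [0/1, 1/1), width = 1/1 - 0/1 = 1/1
  'd': [0/1 + 1/1*0/1, 0/1 + 1/1*5/8) = [0/1, 5/8)
  'e': [0/1 + 1/1*5/8, 0/1 + 1/1*7/8) = [5/8, 7/8)
  'c': [0/1 + 1/1*7/8, 0/1 + 1/1*1/1) = [7/8, 1/1) <- contains code 493/512
  emit 'c', narrow to [7/8, 1/1)
Step 2: interval [7/8, 1/1), width = 1/1 - 7/8 = 1/8
  'd': [7/8 + 1/8*0/1, 7/8 + 1/8*5/8) = [7/8, 61/64)
  'e': [7/8 + 1/8*5/8, 7/8 + 1/8*7/8) = [61/64, 63/64) <- contains code 493/512
  'c': [7/8 + 1/8*7/8, 7/8 + 1/8*1/1) = [63/64, 1/1)
  emit 'e', narrow to [61/64, 63/64)
Step 3: interval [61/64, 63/64), width = 63/64 - 61/64 = 1/32
  'd': [61/64 + 1/32*0/1, 61/64 + 1/32*5/8) = [61/64, 249/256) <- contains code 493/512
  'e': [61/64 + 1/32*5/8, 61/64 + 1/32*7/8) = [249/256, 251/256)
  'c': [61/64 + 1/32*7/8, 61/64 + 1/32*1/1) = [251/256, 63/64)
  emit 'd', narrow to [61/64, 249/256)

Answer: ced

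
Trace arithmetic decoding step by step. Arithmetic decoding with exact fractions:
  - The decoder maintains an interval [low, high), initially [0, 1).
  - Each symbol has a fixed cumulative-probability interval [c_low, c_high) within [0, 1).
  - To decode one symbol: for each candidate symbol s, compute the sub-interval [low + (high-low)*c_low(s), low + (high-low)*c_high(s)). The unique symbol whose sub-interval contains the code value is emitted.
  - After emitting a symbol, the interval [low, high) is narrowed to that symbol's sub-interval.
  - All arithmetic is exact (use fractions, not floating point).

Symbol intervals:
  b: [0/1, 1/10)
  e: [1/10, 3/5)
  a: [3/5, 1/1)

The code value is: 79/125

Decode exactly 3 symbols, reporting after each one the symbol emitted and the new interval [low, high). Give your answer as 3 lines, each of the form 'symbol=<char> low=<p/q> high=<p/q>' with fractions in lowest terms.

Step 1: interval [0/1, 1/1), width = 1/1 - 0/1 = 1/1
  'b': [0/1 + 1/1*0/1, 0/1 + 1/1*1/10) = [0/1, 1/10)
  'e': [0/1 + 1/1*1/10, 0/1 + 1/1*3/5) = [1/10, 3/5)
  'a': [0/1 + 1/1*3/5, 0/1 + 1/1*1/1) = [3/5, 1/1) <- contains code 79/125
  emit 'a', narrow to [3/5, 1/1)
Step 2: interval [3/5, 1/1), width = 1/1 - 3/5 = 2/5
  'b': [3/5 + 2/5*0/1, 3/5 + 2/5*1/10) = [3/5, 16/25) <- contains code 79/125
  'e': [3/5 + 2/5*1/10, 3/5 + 2/5*3/5) = [16/25, 21/25)
  'a': [3/5 + 2/5*3/5, 3/5 + 2/5*1/1) = [21/25, 1/1)
  emit 'b', narrow to [3/5, 16/25)
Step 3: interval [3/5, 16/25), width = 16/25 - 3/5 = 1/25
  'b': [3/5 + 1/25*0/1, 3/5 + 1/25*1/10) = [3/5, 151/250)
  'e': [3/5 + 1/25*1/10, 3/5 + 1/25*3/5) = [151/250, 78/125)
  'a': [3/5 + 1/25*3/5, 3/5 + 1/25*1/1) = [78/125, 16/25) <- contains code 79/125
  emit 'a', narrow to [78/125, 16/25)

Answer: symbol=a low=3/5 high=1/1
symbol=b low=3/5 high=16/25
symbol=a low=78/125 high=16/25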